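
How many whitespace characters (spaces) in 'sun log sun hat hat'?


\s matches whitespace characters (spaces, tabs, etc.).
Text: 'sun log sun hat hat'
This text has 5 words separated by spaces.
Number of spaces = number of words - 1 = 5 - 1 = 4

4


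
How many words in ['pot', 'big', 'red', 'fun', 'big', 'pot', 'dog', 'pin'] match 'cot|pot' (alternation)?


Alternation 'cot|pot' matches either 'cot' or 'pot'.
Checking each word:
  'pot' -> MATCH
  'big' -> no
  'red' -> no
  'fun' -> no
  'big' -> no
  'pot' -> MATCH
  'dog' -> no
  'pin' -> no
Matches: ['pot', 'pot']
Count: 2

2


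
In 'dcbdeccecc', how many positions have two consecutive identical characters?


Looking for consecutive identical characters in 'dcbdeccecc':
  pos 0-1: 'd' vs 'c' -> different
  pos 1-2: 'c' vs 'b' -> different
  pos 2-3: 'b' vs 'd' -> different
  pos 3-4: 'd' vs 'e' -> different
  pos 4-5: 'e' vs 'c' -> different
  pos 5-6: 'c' vs 'c' -> MATCH ('cc')
  pos 6-7: 'c' vs 'e' -> different
  pos 7-8: 'e' vs 'c' -> different
  pos 8-9: 'c' vs 'c' -> MATCH ('cc')
Consecutive identical pairs: ['cc', 'cc']
Count: 2

2


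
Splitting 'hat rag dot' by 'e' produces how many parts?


Splitting by 'e' breaks the string at each occurrence of the separator.
Text: 'hat rag dot'
Parts after split:
  Part 1: 'hat rag dot'
Total parts: 1

1


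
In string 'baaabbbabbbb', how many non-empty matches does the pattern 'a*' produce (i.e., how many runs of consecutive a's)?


Pattern 'a*' matches zero or more a's. We want non-empty runs of consecutive a's.
String: 'baaabbbabbbb'
Walking through the string to find runs of a's:
  Run 1: positions 1-3 -> 'aaa'
  Run 2: positions 7-7 -> 'a'
Non-empty runs found: ['aaa', 'a']
Count: 2

2


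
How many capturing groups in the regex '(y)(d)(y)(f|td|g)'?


To count capturing groups, count each '(' that starts a group.
Pattern: '(y)(d)(y)(f|td|g)'
Walking through the pattern:
  Position 0: '(' -> group #1
  Position 3: '(' -> group #2
  Position 6: '(' -> group #3
  Position 9: '(' -> group #4
Total capturing groups: 4

4


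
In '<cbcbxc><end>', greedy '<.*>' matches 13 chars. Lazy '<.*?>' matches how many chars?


Greedy '<.*>' tries to match as MUCH as possible.
Lazy '<.*?>' tries to match as LITTLE as possible.

String: '<cbcbxc><end>'
Greedy '<.*>' starts at first '<' and extends to the LAST '>': '<cbcbxc><end>' (13 chars)
Lazy '<.*?>' starts at first '<' and stops at the FIRST '>': '<cbcbxc>' (8 chars)

8


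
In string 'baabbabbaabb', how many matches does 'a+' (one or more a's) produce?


Pattern 'a+' matches one or more consecutive a's.
String: 'baabbabbaabb'
Scanning for runs of a:
  Match 1: 'aa' (length 2)
  Match 2: 'a' (length 1)
  Match 3: 'aa' (length 2)
Total matches: 3

3


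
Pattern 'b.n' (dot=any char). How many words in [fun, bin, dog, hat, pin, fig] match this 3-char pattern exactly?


Pattern 'b.n' means: starts with 'b', any single char, ends with 'n'.
Checking each word (must be exactly 3 chars):
  'fun' (len=3): no
  'bin' (len=3): MATCH
  'dog' (len=3): no
  'hat' (len=3): no
  'pin' (len=3): no
  'fig' (len=3): no
Matching words: ['bin']
Total: 1

1


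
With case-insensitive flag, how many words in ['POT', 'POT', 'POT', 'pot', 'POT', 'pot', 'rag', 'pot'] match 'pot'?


Case-insensitive matching: compare each word's lowercase form to 'pot'.
  'POT' -> lower='pot' -> MATCH
  'POT' -> lower='pot' -> MATCH
  'POT' -> lower='pot' -> MATCH
  'pot' -> lower='pot' -> MATCH
  'POT' -> lower='pot' -> MATCH
  'pot' -> lower='pot' -> MATCH
  'rag' -> lower='rag' -> no
  'pot' -> lower='pot' -> MATCH
Matches: ['POT', 'POT', 'POT', 'pot', 'POT', 'pot', 'pot']
Count: 7

7


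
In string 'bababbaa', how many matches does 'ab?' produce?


Pattern 'ab?' matches 'a' optionally followed by 'b'.
String: 'bababbaa'
Scanning left to right for 'a' then checking next char:
  Match 1: 'ab' (a followed by b)
  Match 2: 'ab' (a followed by b)
  Match 3: 'a' (a not followed by b)
  Match 4: 'a' (a not followed by b)
Total matches: 4

4


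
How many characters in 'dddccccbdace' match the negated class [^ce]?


Negated class [^ce] matches any char NOT in {c, e}
Scanning 'dddccccbdace':
  pos 0: 'd' -> MATCH
  pos 1: 'd' -> MATCH
  pos 2: 'd' -> MATCH
  pos 3: 'c' -> no (excluded)
  pos 4: 'c' -> no (excluded)
  pos 5: 'c' -> no (excluded)
  pos 6: 'c' -> no (excluded)
  pos 7: 'b' -> MATCH
  pos 8: 'd' -> MATCH
  pos 9: 'a' -> MATCH
  pos 10: 'c' -> no (excluded)
  pos 11: 'e' -> no (excluded)
Total matches: 6

6


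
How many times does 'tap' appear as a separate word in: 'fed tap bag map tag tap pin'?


Scanning each word for exact match 'tap':
  Word 1: 'fed' -> no
  Word 2: 'tap' -> MATCH
  Word 3: 'bag' -> no
  Word 4: 'map' -> no
  Word 5: 'tag' -> no
  Word 6: 'tap' -> MATCH
  Word 7: 'pin' -> no
Total matches: 2

2


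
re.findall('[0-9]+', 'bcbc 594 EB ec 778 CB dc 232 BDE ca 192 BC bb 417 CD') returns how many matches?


Pattern '[0-9]+' finds one or more digits.
Text: 'bcbc 594 EB ec 778 CB dc 232 BDE ca 192 BC bb 417 CD'
Scanning for matches:
  Match 1: '594'
  Match 2: '778'
  Match 3: '232'
  Match 4: '192'
  Match 5: '417'
Total matches: 5

5


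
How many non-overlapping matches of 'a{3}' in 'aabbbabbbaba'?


Pattern 'a{3}' matches exactly 3 consecutive a's (greedy, non-overlapping).
String: 'aabbbabbbaba'
Scanning for runs of a's:
  Run at pos 0: 'aa' (length 2) -> 0 match(es)
  Run at pos 5: 'a' (length 1) -> 0 match(es)
  Run at pos 9: 'a' (length 1) -> 0 match(es)
  Run at pos 11: 'a' (length 1) -> 0 match(es)
Matches found: []
Total: 0

0


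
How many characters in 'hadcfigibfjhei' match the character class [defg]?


Character class [defg] matches any of: {d, e, f, g}
Scanning string 'hadcfigibfjhei' character by character:
  pos 0: 'h' -> no
  pos 1: 'a' -> no
  pos 2: 'd' -> MATCH
  pos 3: 'c' -> no
  pos 4: 'f' -> MATCH
  pos 5: 'i' -> no
  pos 6: 'g' -> MATCH
  pos 7: 'i' -> no
  pos 8: 'b' -> no
  pos 9: 'f' -> MATCH
  pos 10: 'j' -> no
  pos 11: 'h' -> no
  pos 12: 'e' -> MATCH
  pos 13: 'i' -> no
Total matches: 5

5


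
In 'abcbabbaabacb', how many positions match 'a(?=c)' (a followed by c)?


Lookahead 'a(?=c)' matches 'a' only when followed by 'c'.
String: 'abcbabbaabacb'
Checking each position where char is 'a':
  pos 0: 'a' -> no (next='b')
  pos 4: 'a' -> no (next='b')
  pos 7: 'a' -> no (next='a')
  pos 8: 'a' -> no (next='b')
  pos 10: 'a' -> MATCH (next='c')
Matching positions: [10]
Count: 1

1


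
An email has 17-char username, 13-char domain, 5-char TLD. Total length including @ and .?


An email address has format: username@domain.tld
Username length: 17
'@' character: 1
Domain length: 13
'.' character: 1
TLD length: 5
Total = 17 + 1 + 13 + 1 + 5 = 37

37


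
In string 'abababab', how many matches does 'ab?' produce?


Pattern 'ab?' matches 'a' optionally followed by 'b'.
String: 'abababab'
Scanning left to right for 'a' then checking next char:
  Match 1: 'ab' (a followed by b)
  Match 2: 'ab' (a followed by b)
  Match 3: 'ab' (a followed by b)
  Match 4: 'ab' (a followed by b)
Total matches: 4

4


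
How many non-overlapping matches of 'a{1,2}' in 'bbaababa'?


Pattern 'a{1,2}' matches between 1 and 2 consecutive a's (greedy).
String: 'bbaababa'
Finding runs of a's and applying greedy matching:
  Run at pos 2: 'aa' (length 2)
  Run at pos 5: 'a' (length 1)
  Run at pos 7: 'a' (length 1)
Matches: ['aa', 'a', 'a']
Count: 3

3


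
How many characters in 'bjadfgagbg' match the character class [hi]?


Character class [hi] matches any of: {h, i}
Scanning string 'bjadfgagbg' character by character:
  pos 0: 'b' -> no
  pos 1: 'j' -> no
  pos 2: 'a' -> no
  pos 3: 'd' -> no
  pos 4: 'f' -> no
  pos 5: 'g' -> no
  pos 6: 'a' -> no
  pos 7: 'g' -> no
  pos 8: 'b' -> no
  pos 9: 'g' -> no
Total matches: 0

0


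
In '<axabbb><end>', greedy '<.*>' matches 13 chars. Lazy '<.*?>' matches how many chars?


Greedy '<.*>' tries to match as MUCH as possible.
Lazy '<.*?>' tries to match as LITTLE as possible.

String: '<axabbb><end>'
Greedy '<.*>' starts at first '<' and extends to the LAST '>': '<axabbb><end>' (13 chars)
Lazy '<.*?>' starts at first '<' and stops at the FIRST '>': '<axabbb>' (8 chars)

8


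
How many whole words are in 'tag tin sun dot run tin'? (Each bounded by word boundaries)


Word boundaries (\b) mark the start/end of each word.
Text: 'tag tin sun dot run tin'
Splitting by whitespace:
  Word 1: 'tag'
  Word 2: 'tin'
  Word 3: 'sun'
  Word 4: 'dot'
  Word 5: 'run'
  Word 6: 'tin'
Total whole words: 6

6


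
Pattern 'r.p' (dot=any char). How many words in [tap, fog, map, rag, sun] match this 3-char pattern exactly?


Pattern 'r.p' means: starts with 'r', any single char, ends with 'p'.
Checking each word (must be exactly 3 chars):
  'tap' (len=3): no
  'fog' (len=3): no
  'map' (len=3): no
  'rag' (len=3): no
  'sun' (len=3): no
Matching words: []
Total: 0

0


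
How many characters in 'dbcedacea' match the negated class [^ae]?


Negated class [^ae] matches any char NOT in {a, e}
Scanning 'dbcedacea':
  pos 0: 'd' -> MATCH
  pos 1: 'b' -> MATCH
  pos 2: 'c' -> MATCH
  pos 3: 'e' -> no (excluded)
  pos 4: 'd' -> MATCH
  pos 5: 'a' -> no (excluded)
  pos 6: 'c' -> MATCH
  pos 7: 'e' -> no (excluded)
  pos 8: 'a' -> no (excluded)
Total matches: 5

5


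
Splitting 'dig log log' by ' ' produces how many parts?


Splitting by ' ' breaks the string at each occurrence of the separator.
Text: 'dig log log'
Parts after split:
  Part 1: 'dig'
  Part 2: 'log'
  Part 3: 'log'
Total parts: 3

3


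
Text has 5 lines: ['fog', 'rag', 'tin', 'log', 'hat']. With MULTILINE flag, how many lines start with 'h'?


With MULTILINE flag, ^ matches the start of each line.
Lines: ['fog', 'rag', 'tin', 'log', 'hat']
Checking which lines start with 'h':
  Line 1: 'fog' -> no
  Line 2: 'rag' -> no
  Line 3: 'tin' -> no
  Line 4: 'log' -> no
  Line 5: 'hat' -> MATCH
Matching lines: ['hat']
Count: 1

1


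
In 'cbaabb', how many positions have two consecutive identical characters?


Looking for consecutive identical characters in 'cbaabb':
  pos 0-1: 'c' vs 'b' -> different
  pos 1-2: 'b' vs 'a' -> different
  pos 2-3: 'a' vs 'a' -> MATCH ('aa')
  pos 3-4: 'a' vs 'b' -> different
  pos 4-5: 'b' vs 'b' -> MATCH ('bb')
Consecutive identical pairs: ['aa', 'bb']
Count: 2

2


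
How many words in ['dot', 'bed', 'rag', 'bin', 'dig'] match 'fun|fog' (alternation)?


Alternation 'fun|fog' matches either 'fun' or 'fog'.
Checking each word:
  'dot' -> no
  'bed' -> no
  'rag' -> no
  'bin' -> no
  'dig' -> no
Matches: []
Count: 0

0


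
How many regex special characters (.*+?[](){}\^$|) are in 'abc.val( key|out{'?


Regex special characters are: . * + ? [ ] ( ) { } \ ^ $ |
Scanning 'abc.val( key|out{':
  pos 3: '.' -> SPECIAL
  pos 7: '(' -> SPECIAL
  pos 12: '|' -> SPECIAL
  pos 16: '{' -> SPECIAL
Special chars found: ['.', '(', '|', '{']
Total: 4

4


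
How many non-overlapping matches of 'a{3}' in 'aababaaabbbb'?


Pattern 'a{3}' matches exactly 3 consecutive a's (greedy, non-overlapping).
String: 'aababaaabbbb'
Scanning for runs of a's:
  Run at pos 0: 'aa' (length 2) -> 0 match(es)
  Run at pos 3: 'a' (length 1) -> 0 match(es)
  Run at pos 5: 'aaa' (length 3) -> 1 match(es)
Matches found: ['aaa']
Total: 1

1


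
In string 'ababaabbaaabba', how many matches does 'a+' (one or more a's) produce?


Pattern 'a+' matches one or more consecutive a's.
String: 'ababaabbaaabba'
Scanning for runs of a:
  Match 1: 'a' (length 1)
  Match 2: 'a' (length 1)
  Match 3: 'aa' (length 2)
  Match 4: 'aaa' (length 3)
  Match 5: 'a' (length 1)
Total matches: 5

5


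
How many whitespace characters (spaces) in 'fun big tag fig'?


\s matches whitespace characters (spaces, tabs, etc.).
Text: 'fun big tag fig'
This text has 4 words separated by spaces.
Number of spaces = number of words - 1 = 4 - 1 = 3

3


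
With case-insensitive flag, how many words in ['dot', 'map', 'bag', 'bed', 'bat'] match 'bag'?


Case-insensitive matching: compare each word's lowercase form to 'bag'.
  'dot' -> lower='dot' -> no
  'map' -> lower='map' -> no
  'bag' -> lower='bag' -> MATCH
  'bed' -> lower='bed' -> no
  'bat' -> lower='bat' -> no
Matches: ['bag']
Count: 1

1


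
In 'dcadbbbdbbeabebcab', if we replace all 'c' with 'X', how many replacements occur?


re.sub('c', 'X', text) replaces every occurrence of 'c' with 'X'.
Text: 'dcadbbbdbbeabebcab'
Scanning for 'c':
  pos 1: 'c' -> replacement #1
  pos 15: 'c' -> replacement #2
Total replacements: 2

2


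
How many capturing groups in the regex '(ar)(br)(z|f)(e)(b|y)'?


To count capturing groups, count each '(' that starts a group.
Pattern: '(ar)(br)(z|f)(e)(b|y)'
Walking through the pattern:
  Position 0: '(' -> group #1
  Position 4: '(' -> group #2
  Position 8: '(' -> group #3
  Position 13: '(' -> group #4
  Position 16: '(' -> group #5
Total capturing groups: 5

5


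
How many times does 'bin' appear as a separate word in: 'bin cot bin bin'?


Scanning each word for exact match 'bin':
  Word 1: 'bin' -> MATCH
  Word 2: 'cot' -> no
  Word 3: 'bin' -> MATCH
  Word 4: 'bin' -> MATCH
Total matches: 3

3


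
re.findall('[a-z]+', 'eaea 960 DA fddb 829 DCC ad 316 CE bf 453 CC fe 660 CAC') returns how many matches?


Pattern '[a-z]+' finds one or more lowercase letters.
Text: 'eaea 960 DA fddb 829 DCC ad 316 CE bf 453 CC fe 660 CAC'
Scanning for matches:
  Match 1: 'eaea'
  Match 2: 'fddb'
  Match 3: 'ad'
  Match 4: 'bf'
  Match 5: 'fe'
Total matches: 5

5


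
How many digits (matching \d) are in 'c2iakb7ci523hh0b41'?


\d matches any digit 0-9.
Scanning 'c2iakb7ci523hh0b41':
  pos 1: '2' -> DIGIT
  pos 6: '7' -> DIGIT
  pos 9: '5' -> DIGIT
  pos 10: '2' -> DIGIT
  pos 11: '3' -> DIGIT
  pos 14: '0' -> DIGIT
  pos 16: '4' -> DIGIT
  pos 17: '1' -> DIGIT
Digits found: ['2', '7', '5', '2', '3', '0', '4', '1']
Total: 8

8


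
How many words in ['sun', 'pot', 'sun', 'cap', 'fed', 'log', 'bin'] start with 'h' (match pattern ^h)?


Pattern ^h anchors to start of word. Check which words begin with 'h':
  'sun' -> no
  'pot' -> no
  'sun' -> no
  'cap' -> no
  'fed' -> no
  'log' -> no
  'bin' -> no
Matching words: []
Count: 0

0


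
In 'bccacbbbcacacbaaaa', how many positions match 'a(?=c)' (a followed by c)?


Lookahead 'a(?=c)' matches 'a' only when followed by 'c'.
String: 'bccacbbbcacacbaaaa'
Checking each position where char is 'a':
  pos 3: 'a' -> MATCH (next='c')
  pos 9: 'a' -> MATCH (next='c')
  pos 11: 'a' -> MATCH (next='c')
  pos 14: 'a' -> no (next='a')
  pos 15: 'a' -> no (next='a')
  pos 16: 'a' -> no (next='a')
Matching positions: [3, 9, 11]
Count: 3

3


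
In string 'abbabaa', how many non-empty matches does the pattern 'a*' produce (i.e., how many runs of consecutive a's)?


Pattern 'a*' matches zero or more a's. We want non-empty runs of consecutive a's.
String: 'abbabaa'
Walking through the string to find runs of a's:
  Run 1: positions 0-0 -> 'a'
  Run 2: positions 3-3 -> 'a'
  Run 3: positions 5-6 -> 'aa'
Non-empty runs found: ['a', 'a', 'aa']
Count: 3

3


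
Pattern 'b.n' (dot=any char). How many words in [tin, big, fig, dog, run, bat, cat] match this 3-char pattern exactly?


Pattern 'b.n' means: starts with 'b', any single char, ends with 'n'.
Checking each word (must be exactly 3 chars):
  'tin' (len=3): no
  'big' (len=3): no
  'fig' (len=3): no
  'dog' (len=3): no
  'run' (len=3): no
  'bat' (len=3): no
  'cat' (len=3): no
Matching words: []
Total: 0

0


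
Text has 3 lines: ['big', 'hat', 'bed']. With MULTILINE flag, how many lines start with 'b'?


With MULTILINE flag, ^ matches the start of each line.
Lines: ['big', 'hat', 'bed']
Checking which lines start with 'b':
  Line 1: 'big' -> MATCH
  Line 2: 'hat' -> no
  Line 3: 'bed' -> MATCH
Matching lines: ['big', 'bed']
Count: 2

2


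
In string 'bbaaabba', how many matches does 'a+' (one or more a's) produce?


Pattern 'a+' matches one or more consecutive a's.
String: 'bbaaabba'
Scanning for runs of a:
  Match 1: 'aaa' (length 3)
  Match 2: 'a' (length 1)
Total matches: 2

2


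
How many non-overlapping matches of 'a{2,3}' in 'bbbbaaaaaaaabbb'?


Pattern 'a{2,3}' matches between 2 and 3 consecutive a's (greedy).
String: 'bbbbaaaaaaaabbb'
Finding runs of a's and applying greedy matching:
  Run at pos 4: 'aaaaaaaa' (length 8)
Matches: ['aaa', 'aaa', 'aa']
Count: 3

3


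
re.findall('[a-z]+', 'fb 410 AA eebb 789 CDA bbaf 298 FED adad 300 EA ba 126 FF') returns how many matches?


Pattern '[a-z]+' finds one or more lowercase letters.
Text: 'fb 410 AA eebb 789 CDA bbaf 298 FED adad 300 EA ba 126 FF'
Scanning for matches:
  Match 1: 'fb'
  Match 2: 'eebb'
  Match 3: 'bbaf'
  Match 4: 'adad'
  Match 5: 'ba'
Total matches: 5

5


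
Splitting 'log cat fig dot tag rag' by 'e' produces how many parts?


Splitting by 'e' breaks the string at each occurrence of the separator.
Text: 'log cat fig dot tag rag'
Parts after split:
  Part 1: 'log cat fig dot tag rag'
Total parts: 1

1


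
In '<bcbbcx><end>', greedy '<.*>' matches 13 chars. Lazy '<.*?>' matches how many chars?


Greedy '<.*>' tries to match as MUCH as possible.
Lazy '<.*?>' tries to match as LITTLE as possible.

String: '<bcbbcx><end>'
Greedy '<.*>' starts at first '<' and extends to the LAST '>': '<bcbbcx><end>' (13 chars)
Lazy '<.*?>' starts at first '<' and stops at the FIRST '>': '<bcbbcx>' (8 chars)

8


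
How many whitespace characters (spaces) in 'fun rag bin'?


\s matches whitespace characters (spaces, tabs, etc.).
Text: 'fun rag bin'
This text has 3 words separated by spaces.
Number of spaces = number of words - 1 = 3 - 1 = 2

2


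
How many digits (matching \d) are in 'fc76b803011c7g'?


\d matches any digit 0-9.
Scanning 'fc76b803011c7g':
  pos 2: '7' -> DIGIT
  pos 3: '6' -> DIGIT
  pos 5: '8' -> DIGIT
  pos 6: '0' -> DIGIT
  pos 7: '3' -> DIGIT
  pos 8: '0' -> DIGIT
  pos 9: '1' -> DIGIT
  pos 10: '1' -> DIGIT
  pos 12: '7' -> DIGIT
Digits found: ['7', '6', '8', '0', '3', '0', '1', '1', '7']
Total: 9

9


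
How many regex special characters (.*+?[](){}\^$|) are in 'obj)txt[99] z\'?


Regex special characters are: . * + ? [ ] ( ) { } \ ^ $ |
Scanning 'obj)txt[99] z\':
  pos 3: ')' -> SPECIAL
  pos 7: '[' -> SPECIAL
  pos 10: ']' -> SPECIAL
  pos 13: '\' -> SPECIAL
Special chars found: [')', '[', ']', '\\']
Total: 4

4


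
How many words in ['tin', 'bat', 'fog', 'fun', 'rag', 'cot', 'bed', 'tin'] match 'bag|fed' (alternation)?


Alternation 'bag|fed' matches either 'bag' or 'fed'.
Checking each word:
  'tin' -> no
  'bat' -> no
  'fog' -> no
  'fun' -> no
  'rag' -> no
  'cot' -> no
  'bed' -> no
  'tin' -> no
Matches: []
Count: 0

0


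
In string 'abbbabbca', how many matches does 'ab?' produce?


Pattern 'ab?' matches 'a' optionally followed by 'b'.
String: 'abbbabbca'
Scanning left to right for 'a' then checking next char:
  Match 1: 'ab' (a followed by b)
  Match 2: 'ab' (a followed by b)
  Match 3: 'a' (a not followed by b)
Total matches: 3

3


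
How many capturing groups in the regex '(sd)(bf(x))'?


To count capturing groups, count each '(' that starts a group.
Pattern: '(sd)(bf(x))'
Walking through the pattern:
  Position 0: '(' -> group #1
  Position 4: '(' -> group #2
  Position 7: '(' -> group #3
Total capturing groups: 3

3


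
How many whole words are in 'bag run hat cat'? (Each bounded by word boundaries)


Word boundaries (\b) mark the start/end of each word.
Text: 'bag run hat cat'
Splitting by whitespace:
  Word 1: 'bag'
  Word 2: 'run'
  Word 3: 'hat'
  Word 4: 'cat'
Total whole words: 4

4


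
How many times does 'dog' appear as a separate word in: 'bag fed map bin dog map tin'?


Scanning each word for exact match 'dog':
  Word 1: 'bag' -> no
  Word 2: 'fed' -> no
  Word 3: 'map' -> no
  Word 4: 'bin' -> no
  Word 5: 'dog' -> MATCH
  Word 6: 'map' -> no
  Word 7: 'tin' -> no
Total matches: 1

1


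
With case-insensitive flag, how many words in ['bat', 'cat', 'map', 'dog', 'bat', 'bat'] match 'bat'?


Case-insensitive matching: compare each word's lowercase form to 'bat'.
  'bat' -> lower='bat' -> MATCH
  'cat' -> lower='cat' -> no
  'map' -> lower='map' -> no
  'dog' -> lower='dog' -> no
  'bat' -> lower='bat' -> MATCH
  'bat' -> lower='bat' -> MATCH
Matches: ['bat', 'bat', 'bat']
Count: 3

3


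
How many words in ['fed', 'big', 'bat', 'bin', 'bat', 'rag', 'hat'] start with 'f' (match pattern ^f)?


Pattern ^f anchors to start of word. Check which words begin with 'f':
  'fed' -> MATCH (starts with 'f')
  'big' -> no
  'bat' -> no
  'bin' -> no
  'bat' -> no
  'rag' -> no
  'hat' -> no
Matching words: ['fed']
Count: 1

1


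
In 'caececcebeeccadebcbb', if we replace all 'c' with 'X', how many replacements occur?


re.sub('c', 'X', text) replaces every occurrence of 'c' with 'X'.
Text: 'caececcebeeccadebcbb'
Scanning for 'c':
  pos 0: 'c' -> replacement #1
  pos 3: 'c' -> replacement #2
  pos 5: 'c' -> replacement #3
  pos 6: 'c' -> replacement #4
  pos 11: 'c' -> replacement #5
  pos 12: 'c' -> replacement #6
  pos 17: 'c' -> replacement #7
Total replacements: 7

7


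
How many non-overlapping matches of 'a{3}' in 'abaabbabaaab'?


Pattern 'a{3}' matches exactly 3 consecutive a's (greedy, non-overlapping).
String: 'abaabbabaaab'
Scanning for runs of a's:
  Run at pos 0: 'a' (length 1) -> 0 match(es)
  Run at pos 2: 'aa' (length 2) -> 0 match(es)
  Run at pos 6: 'a' (length 1) -> 0 match(es)
  Run at pos 8: 'aaa' (length 3) -> 1 match(es)
Matches found: ['aaa']
Total: 1

1


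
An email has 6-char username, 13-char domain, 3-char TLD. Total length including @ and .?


An email address has format: username@domain.tld
Username length: 6
'@' character: 1
Domain length: 13
'.' character: 1
TLD length: 3
Total = 6 + 1 + 13 + 1 + 3 = 24

24


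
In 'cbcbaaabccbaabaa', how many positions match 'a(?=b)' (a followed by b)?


Lookahead 'a(?=b)' matches 'a' only when followed by 'b'.
String: 'cbcbaaabccbaabaa'
Checking each position where char is 'a':
  pos 4: 'a' -> no (next='a')
  pos 5: 'a' -> no (next='a')
  pos 6: 'a' -> MATCH (next='b')
  pos 11: 'a' -> no (next='a')
  pos 12: 'a' -> MATCH (next='b')
  pos 14: 'a' -> no (next='a')
Matching positions: [6, 12]
Count: 2

2


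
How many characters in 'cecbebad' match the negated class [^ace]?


Negated class [^ace] matches any char NOT in {a, c, e}
Scanning 'cecbebad':
  pos 0: 'c' -> no (excluded)
  pos 1: 'e' -> no (excluded)
  pos 2: 'c' -> no (excluded)
  pos 3: 'b' -> MATCH
  pos 4: 'e' -> no (excluded)
  pos 5: 'b' -> MATCH
  pos 6: 'a' -> no (excluded)
  pos 7: 'd' -> MATCH
Total matches: 3

3


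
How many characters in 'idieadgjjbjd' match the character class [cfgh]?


Character class [cfgh] matches any of: {c, f, g, h}
Scanning string 'idieadgjjbjd' character by character:
  pos 0: 'i' -> no
  pos 1: 'd' -> no
  pos 2: 'i' -> no
  pos 3: 'e' -> no
  pos 4: 'a' -> no
  pos 5: 'd' -> no
  pos 6: 'g' -> MATCH
  pos 7: 'j' -> no
  pos 8: 'j' -> no
  pos 9: 'b' -> no
  pos 10: 'j' -> no
  pos 11: 'd' -> no
Total matches: 1

1


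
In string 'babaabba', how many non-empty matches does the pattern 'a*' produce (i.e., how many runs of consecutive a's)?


Pattern 'a*' matches zero or more a's. We want non-empty runs of consecutive a's.
String: 'babaabba'
Walking through the string to find runs of a's:
  Run 1: positions 1-1 -> 'a'
  Run 2: positions 3-4 -> 'aa'
  Run 3: positions 7-7 -> 'a'
Non-empty runs found: ['a', 'aa', 'a']
Count: 3

3


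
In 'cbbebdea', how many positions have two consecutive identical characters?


Looking for consecutive identical characters in 'cbbebdea':
  pos 0-1: 'c' vs 'b' -> different
  pos 1-2: 'b' vs 'b' -> MATCH ('bb')
  pos 2-3: 'b' vs 'e' -> different
  pos 3-4: 'e' vs 'b' -> different
  pos 4-5: 'b' vs 'd' -> different
  pos 5-6: 'd' vs 'e' -> different
  pos 6-7: 'e' vs 'a' -> different
Consecutive identical pairs: ['bb']
Count: 1

1


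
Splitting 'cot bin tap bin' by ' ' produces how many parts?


Splitting by ' ' breaks the string at each occurrence of the separator.
Text: 'cot bin tap bin'
Parts after split:
  Part 1: 'cot'
  Part 2: 'bin'
  Part 3: 'tap'
  Part 4: 'bin'
Total parts: 4

4


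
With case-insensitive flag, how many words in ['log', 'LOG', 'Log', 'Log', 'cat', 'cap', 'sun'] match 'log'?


Case-insensitive matching: compare each word's lowercase form to 'log'.
  'log' -> lower='log' -> MATCH
  'LOG' -> lower='log' -> MATCH
  'Log' -> lower='log' -> MATCH
  'Log' -> lower='log' -> MATCH
  'cat' -> lower='cat' -> no
  'cap' -> lower='cap' -> no
  'sun' -> lower='sun' -> no
Matches: ['log', 'LOG', 'Log', 'Log']
Count: 4

4


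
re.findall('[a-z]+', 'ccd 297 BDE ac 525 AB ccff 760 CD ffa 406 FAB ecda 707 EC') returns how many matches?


Pattern '[a-z]+' finds one or more lowercase letters.
Text: 'ccd 297 BDE ac 525 AB ccff 760 CD ffa 406 FAB ecda 707 EC'
Scanning for matches:
  Match 1: 'ccd'
  Match 2: 'ac'
  Match 3: 'ccff'
  Match 4: 'ffa'
  Match 5: 'ecda'
Total matches: 5

5


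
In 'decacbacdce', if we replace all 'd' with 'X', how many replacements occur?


re.sub('d', 'X', text) replaces every occurrence of 'd' with 'X'.
Text: 'decacbacdce'
Scanning for 'd':
  pos 0: 'd' -> replacement #1
  pos 8: 'd' -> replacement #2
Total replacements: 2

2


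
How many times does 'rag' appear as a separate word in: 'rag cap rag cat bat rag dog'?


Scanning each word for exact match 'rag':
  Word 1: 'rag' -> MATCH
  Word 2: 'cap' -> no
  Word 3: 'rag' -> MATCH
  Word 4: 'cat' -> no
  Word 5: 'bat' -> no
  Word 6: 'rag' -> MATCH
  Word 7: 'dog' -> no
Total matches: 3

3


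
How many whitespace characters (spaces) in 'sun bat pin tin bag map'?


\s matches whitespace characters (spaces, tabs, etc.).
Text: 'sun bat pin tin bag map'
This text has 6 words separated by spaces.
Number of spaces = number of words - 1 = 6 - 1 = 5

5


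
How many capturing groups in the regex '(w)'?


To count capturing groups, count each '(' that starts a group.
Pattern: '(w)'
Walking through the pattern:
  Position 0: '(' -> group #1
Total capturing groups: 1

1


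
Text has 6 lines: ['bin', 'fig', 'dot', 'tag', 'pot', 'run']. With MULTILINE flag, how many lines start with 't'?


With MULTILINE flag, ^ matches the start of each line.
Lines: ['bin', 'fig', 'dot', 'tag', 'pot', 'run']
Checking which lines start with 't':
  Line 1: 'bin' -> no
  Line 2: 'fig' -> no
  Line 3: 'dot' -> no
  Line 4: 'tag' -> MATCH
  Line 5: 'pot' -> no
  Line 6: 'run' -> no
Matching lines: ['tag']
Count: 1

1


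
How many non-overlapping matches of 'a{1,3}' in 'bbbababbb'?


Pattern 'a{1,3}' matches between 1 and 3 consecutive a's (greedy).
String: 'bbbababbb'
Finding runs of a's and applying greedy matching:
  Run at pos 3: 'a' (length 1)
  Run at pos 5: 'a' (length 1)
Matches: ['a', 'a']
Count: 2

2


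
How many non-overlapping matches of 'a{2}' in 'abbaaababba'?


Pattern 'a{2}' matches exactly 2 consecutive a's (greedy, non-overlapping).
String: 'abbaaababba'
Scanning for runs of a's:
  Run at pos 0: 'a' (length 1) -> 0 match(es)
  Run at pos 3: 'aaa' (length 3) -> 1 match(es)
  Run at pos 7: 'a' (length 1) -> 0 match(es)
  Run at pos 10: 'a' (length 1) -> 0 match(es)
Matches found: ['aa']
Total: 1

1


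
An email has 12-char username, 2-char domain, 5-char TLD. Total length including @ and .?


An email address has format: username@domain.tld
Username length: 12
'@' character: 1
Domain length: 2
'.' character: 1
TLD length: 5
Total = 12 + 1 + 2 + 1 + 5 = 21

21


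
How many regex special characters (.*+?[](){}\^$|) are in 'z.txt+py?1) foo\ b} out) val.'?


Regex special characters are: . * + ? [ ] ( ) { } \ ^ $ |
Scanning 'z.txt+py?1) foo\ b} out) val.':
  pos 1: '.' -> SPECIAL
  pos 5: '+' -> SPECIAL
  pos 8: '?' -> SPECIAL
  pos 10: ')' -> SPECIAL
  pos 15: '\' -> SPECIAL
  pos 18: '}' -> SPECIAL
  pos 23: ')' -> SPECIAL
  pos 28: '.' -> SPECIAL
Special chars found: ['.', '+', '?', ')', '\\', '}', ')', '.']
Total: 8

8


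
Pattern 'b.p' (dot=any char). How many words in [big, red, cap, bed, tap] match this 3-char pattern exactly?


Pattern 'b.p' means: starts with 'b', any single char, ends with 'p'.
Checking each word (must be exactly 3 chars):
  'big' (len=3): no
  'red' (len=3): no
  'cap' (len=3): no
  'bed' (len=3): no
  'tap' (len=3): no
Matching words: []
Total: 0

0


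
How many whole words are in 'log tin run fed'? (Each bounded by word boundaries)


Word boundaries (\b) mark the start/end of each word.
Text: 'log tin run fed'
Splitting by whitespace:
  Word 1: 'log'
  Word 2: 'tin'
  Word 3: 'run'
  Word 4: 'fed'
Total whole words: 4

4


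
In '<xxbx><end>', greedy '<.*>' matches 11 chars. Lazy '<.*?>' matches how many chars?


Greedy '<.*>' tries to match as MUCH as possible.
Lazy '<.*?>' tries to match as LITTLE as possible.

String: '<xxbx><end>'
Greedy '<.*>' starts at first '<' and extends to the LAST '>': '<xxbx><end>' (11 chars)
Lazy '<.*?>' starts at first '<' and stops at the FIRST '>': '<xxbx>' (6 chars)

6


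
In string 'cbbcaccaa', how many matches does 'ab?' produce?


Pattern 'ab?' matches 'a' optionally followed by 'b'.
String: 'cbbcaccaa'
Scanning left to right for 'a' then checking next char:
  Match 1: 'a' (a not followed by b)
  Match 2: 'a' (a not followed by b)
  Match 3: 'a' (a not followed by b)
Total matches: 3

3


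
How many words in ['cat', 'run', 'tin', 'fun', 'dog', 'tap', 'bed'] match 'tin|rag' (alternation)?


Alternation 'tin|rag' matches either 'tin' or 'rag'.
Checking each word:
  'cat' -> no
  'run' -> no
  'tin' -> MATCH
  'fun' -> no
  'dog' -> no
  'tap' -> no
  'bed' -> no
Matches: ['tin']
Count: 1

1


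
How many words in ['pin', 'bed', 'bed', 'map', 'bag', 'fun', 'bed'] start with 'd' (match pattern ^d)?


Pattern ^d anchors to start of word. Check which words begin with 'd':
  'pin' -> no
  'bed' -> no
  'bed' -> no
  'map' -> no
  'bag' -> no
  'fun' -> no
  'bed' -> no
Matching words: []
Count: 0

0


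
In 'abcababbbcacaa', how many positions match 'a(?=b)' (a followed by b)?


Lookahead 'a(?=b)' matches 'a' only when followed by 'b'.
String: 'abcababbbcacaa'
Checking each position where char is 'a':
  pos 0: 'a' -> MATCH (next='b')
  pos 3: 'a' -> MATCH (next='b')
  pos 5: 'a' -> MATCH (next='b')
  pos 10: 'a' -> no (next='c')
  pos 12: 'a' -> no (next='a')
Matching positions: [0, 3, 5]
Count: 3

3


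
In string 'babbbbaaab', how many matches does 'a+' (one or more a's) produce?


Pattern 'a+' matches one or more consecutive a's.
String: 'babbbbaaab'
Scanning for runs of a:
  Match 1: 'a' (length 1)
  Match 2: 'aaa' (length 3)
Total matches: 2

2


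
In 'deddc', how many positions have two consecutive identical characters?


Looking for consecutive identical characters in 'deddc':
  pos 0-1: 'd' vs 'e' -> different
  pos 1-2: 'e' vs 'd' -> different
  pos 2-3: 'd' vs 'd' -> MATCH ('dd')
  pos 3-4: 'd' vs 'c' -> different
Consecutive identical pairs: ['dd']
Count: 1

1


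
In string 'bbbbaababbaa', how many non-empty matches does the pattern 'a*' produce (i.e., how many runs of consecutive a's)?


Pattern 'a*' matches zero or more a's. We want non-empty runs of consecutive a's.
String: 'bbbbaababbaa'
Walking through the string to find runs of a's:
  Run 1: positions 4-5 -> 'aa'
  Run 2: positions 7-7 -> 'a'
  Run 3: positions 10-11 -> 'aa'
Non-empty runs found: ['aa', 'a', 'aa']
Count: 3

3


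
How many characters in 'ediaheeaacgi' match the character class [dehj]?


Character class [dehj] matches any of: {d, e, h, j}
Scanning string 'ediaheeaacgi' character by character:
  pos 0: 'e' -> MATCH
  pos 1: 'd' -> MATCH
  pos 2: 'i' -> no
  pos 3: 'a' -> no
  pos 4: 'h' -> MATCH
  pos 5: 'e' -> MATCH
  pos 6: 'e' -> MATCH
  pos 7: 'a' -> no
  pos 8: 'a' -> no
  pos 9: 'c' -> no
  pos 10: 'g' -> no
  pos 11: 'i' -> no
Total matches: 5

5


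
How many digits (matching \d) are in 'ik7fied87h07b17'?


\d matches any digit 0-9.
Scanning 'ik7fied87h07b17':
  pos 2: '7' -> DIGIT
  pos 7: '8' -> DIGIT
  pos 8: '7' -> DIGIT
  pos 10: '0' -> DIGIT
  pos 11: '7' -> DIGIT
  pos 13: '1' -> DIGIT
  pos 14: '7' -> DIGIT
Digits found: ['7', '8', '7', '0', '7', '1', '7']
Total: 7

7


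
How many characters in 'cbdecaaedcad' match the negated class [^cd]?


Negated class [^cd] matches any char NOT in {c, d}
Scanning 'cbdecaaedcad':
  pos 0: 'c' -> no (excluded)
  pos 1: 'b' -> MATCH
  pos 2: 'd' -> no (excluded)
  pos 3: 'e' -> MATCH
  pos 4: 'c' -> no (excluded)
  pos 5: 'a' -> MATCH
  pos 6: 'a' -> MATCH
  pos 7: 'e' -> MATCH
  pos 8: 'd' -> no (excluded)
  pos 9: 'c' -> no (excluded)
  pos 10: 'a' -> MATCH
  pos 11: 'd' -> no (excluded)
Total matches: 6

6


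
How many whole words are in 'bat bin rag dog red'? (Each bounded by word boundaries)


Word boundaries (\b) mark the start/end of each word.
Text: 'bat bin rag dog red'
Splitting by whitespace:
  Word 1: 'bat'
  Word 2: 'bin'
  Word 3: 'rag'
  Word 4: 'dog'
  Word 5: 'red'
Total whole words: 5

5


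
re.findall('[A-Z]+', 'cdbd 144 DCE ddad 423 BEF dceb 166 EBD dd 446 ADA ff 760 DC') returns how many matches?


Pattern '[A-Z]+' finds one or more uppercase letters.
Text: 'cdbd 144 DCE ddad 423 BEF dceb 166 EBD dd 446 ADA ff 760 DC'
Scanning for matches:
  Match 1: 'DCE'
  Match 2: 'BEF'
  Match 3: 'EBD'
  Match 4: 'ADA'
  Match 5: 'DC'
Total matches: 5

5


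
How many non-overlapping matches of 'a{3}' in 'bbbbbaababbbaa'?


Pattern 'a{3}' matches exactly 3 consecutive a's (greedy, non-overlapping).
String: 'bbbbbaababbbaa'
Scanning for runs of a's:
  Run at pos 5: 'aa' (length 2) -> 0 match(es)
  Run at pos 8: 'a' (length 1) -> 0 match(es)
  Run at pos 12: 'aa' (length 2) -> 0 match(es)
Matches found: []
Total: 0

0


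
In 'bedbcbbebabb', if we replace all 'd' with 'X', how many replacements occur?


re.sub('d', 'X', text) replaces every occurrence of 'd' with 'X'.
Text: 'bedbcbbebabb'
Scanning for 'd':
  pos 2: 'd' -> replacement #1
Total replacements: 1

1


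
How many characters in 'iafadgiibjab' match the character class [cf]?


Character class [cf] matches any of: {c, f}
Scanning string 'iafadgiibjab' character by character:
  pos 0: 'i' -> no
  pos 1: 'a' -> no
  pos 2: 'f' -> MATCH
  pos 3: 'a' -> no
  pos 4: 'd' -> no
  pos 5: 'g' -> no
  pos 6: 'i' -> no
  pos 7: 'i' -> no
  pos 8: 'b' -> no
  pos 9: 'j' -> no
  pos 10: 'a' -> no
  pos 11: 'b' -> no
Total matches: 1

1


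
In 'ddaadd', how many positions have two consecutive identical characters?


Looking for consecutive identical characters in 'ddaadd':
  pos 0-1: 'd' vs 'd' -> MATCH ('dd')
  pos 1-2: 'd' vs 'a' -> different
  pos 2-3: 'a' vs 'a' -> MATCH ('aa')
  pos 3-4: 'a' vs 'd' -> different
  pos 4-5: 'd' vs 'd' -> MATCH ('dd')
Consecutive identical pairs: ['dd', 'aa', 'dd']
Count: 3

3


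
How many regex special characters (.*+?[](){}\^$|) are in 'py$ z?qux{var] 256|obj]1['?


Regex special characters are: . * + ? [ ] ( ) { } \ ^ $ |
Scanning 'py$ z?qux{var] 256|obj]1[':
  pos 2: '$' -> SPECIAL
  pos 5: '?' -> SPECIAL
  pos 9: '{' -> SPECIAL
  pos 13: ']' -> SPECIAL
  pos 18: '|' -> SPECIAL
  pos 22: ']' -> SPECIAL
  pos 24: '[' -> SPECIAL
Special chars found: ['$', '?', '{', ']', '|', ']', '[']
Total: 7

7


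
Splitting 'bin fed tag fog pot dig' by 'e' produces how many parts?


Splitting by 'e' breaks the string at each occurrence of the separator.
Text: 'bin fed tag fog pot dig'
Parts after split:
  Part 1: 'bin f'
  Part 2: 'd tag fog pot dig'
Total parts: 2

2


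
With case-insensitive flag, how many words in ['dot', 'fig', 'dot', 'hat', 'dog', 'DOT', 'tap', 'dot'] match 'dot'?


Case-insensitive matching: compare each word's lowercase form to 'dot'.
  'dot' -> lower='dot' -> MATCH
  'fig' -> lower='fig' -> no
  'dot' -> lower='dot' -> MATCH
  'hat' -> lower='hat' -> no
  'dog' -> lower='dog' -> no
  'DOT' -> lower='dot' -> MATCH
  'tap' -> lower='tap' -> no
  'dot' -> lower='dot' -> MATCH
Matches: ['dot', 'dot', 'DOT', 'dot']
Count: 4

4


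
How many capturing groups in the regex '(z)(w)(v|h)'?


To count capturing groups, count each '(' that starts a group.
Pattern: '(z)(w)(v|h)'
Walking through the pattern:
  Position 0: '(' -> group #1
  Position 3: '(' -> group #2
  Position 6: '(' -> group #3
Total capturing groups: 3

3


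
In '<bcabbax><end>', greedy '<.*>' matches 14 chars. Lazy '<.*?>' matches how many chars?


Greedy '<.*>' tries to match as MUCH as possible.
Lazy '<.*?>' tries to match as LITTLE as possible.

String: '<bcabbax><end>'
Greedy '<.*>' starts at first '<' and extends to the LAST '>': '<bcabbax><end>' (14 chars)
Lazy '<.*?>' starts at first '<' and stops at the FIRST '>': '<bcabbax>' (9 chars)

9


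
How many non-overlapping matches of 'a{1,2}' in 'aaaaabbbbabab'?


Pattern 'a{1,2}' matches between 1 and 2 consecutive a's (greedy).
String: 'aaaaabbbbabab'
Finding runs of a's and applying greedy matching:
  Run at pos 0: 'aaaaa' (length 5)
  Run at pos 9: 'a' (length 1)
  Run at pos 11: 'a' (length 1)
Matches: ['aa', 'aa', 'a', 'a', 'a']
Count: 5

5


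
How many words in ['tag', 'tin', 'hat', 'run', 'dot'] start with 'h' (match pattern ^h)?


Pattern ^h anchors to start of word. Check which words begin with 'h':
  'tag' -> no
  'tin' -> no
  'hat' -> MATCH (starts with 'h')
  'run' -> no
  'dot' -> no
Matching words: ['hat']
Count: 1

1


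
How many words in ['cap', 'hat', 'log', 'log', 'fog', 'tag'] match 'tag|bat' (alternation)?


Alternation 'tag|bat' matches either 'tag' or 'bat'.
Checking each word:
  'cap' -> no
  'hat' -> no
  'log' -> no
  'log' -> no
  'fog' -> no
  'tag' -> MATCH
Matches: ['tag']
Count: 1

1


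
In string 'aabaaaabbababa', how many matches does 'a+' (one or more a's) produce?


Pattern 'a+' matches one or more consecutive a's.
String: 'aabaaaabbababa'
Scanning for runs of a:
  Match 1: 'aa' (length 2)
  Match 2: 'aaaa' (length 4)
  Match 3: 'a' (length 1)
  Match 4: 'a' (length 1)
  Match 5: 'a' (length 1)
Total matches: 5

5


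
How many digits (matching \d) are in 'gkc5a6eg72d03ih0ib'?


\d matches any digit 0-9.
Scanning 'gkc5a6eg72d03ih0ib':
  pos 3: '5' -> DIGIT
  pos 5: '6' -> DIGIT
  pos 8: '7' -> DIGIT
  pos 9: '2' -> DIGIT
  pos 11: '0' -> DIGIT
  pos 12: '3' -> DIGIT
  pos 15: '0' -> DIGIT
Digits found: ['5', '6', '7', '2', '0', '3', '0']
Total: 7

7


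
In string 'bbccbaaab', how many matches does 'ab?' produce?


Pattern 'ab?' matches 'a' optionally followed by 'b'.
String: 'bbccbaaab'
Scanning left to right for 'a' then checking next char:
  Match 1: 'a' (a not followed by b)
  Match 2: 'a' (a not followed by b)
  Match 3: 'ab' (a followed by b)
Total matches: 3

3


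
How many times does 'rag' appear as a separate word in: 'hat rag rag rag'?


Scanning each word for exact match 'rag':
  Word 1: 'hat' -> no
  Word 2: 'rag' -> MATCH
  Word 3: 'rag' -> MATCH
  Word 4: 'rag' -> MATCH
Total matches: 3

3


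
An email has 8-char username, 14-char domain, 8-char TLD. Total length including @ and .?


An email address has format: username@domain.tld
Username length: 8
'@' character: 1
Domain length: 14
'.' character: 1
TLD length: 8
Total = 8 + 1 + 14 + 1 + 8 = 32

32


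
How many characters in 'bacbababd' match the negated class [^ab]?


Negated class [^ab] matches any char NOT in {a, b}
Scanning 'bacbababd':
  pos 0: 'b' -> no (excluded)
  pos 1: 'a' -> no (excluded)
  pos 2: 'c' -> MATCH
  pos 3: 'b' -> no (excluded)
  pos 4: 'a' -> no (excluded)
  pos 5: 'b' -> no (excluded)
  pos 6: 'a' -> no (excluded)
  pos 7: 'b' -> no (excluded)
  pos 8: 'd' -> MATCH
Total matches: 2

2


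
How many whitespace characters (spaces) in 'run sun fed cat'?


\s matches whitespace characters (spaces, tabs, etc.).
Text: 'run sun fed cat'
This text has 4 words separated by spaces.
Number of spaces = number of words - 1 = 4 - 1 = 3

3
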